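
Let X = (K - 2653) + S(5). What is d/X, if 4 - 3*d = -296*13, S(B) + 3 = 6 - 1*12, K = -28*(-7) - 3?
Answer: -428/823 ≈ -0.52005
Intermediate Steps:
K = 193 (K = 196 - 3 = 193)
S(B) = -9 (S(B) = -3 + (6 - 1*12) = -3 + (6 - 12) = -3 - 6 = -9)
d = 1284 (d = 4/3 - (-296)*13/3 = 4/3 - ⅓*(-3848) = 4/3 + 3848/3 = 1284)
X = -2469 (X = (193 - 2653) - 9 = -2460 - 9 = -2469)
d/X = 1284/(-2469) = 1284*(-1/2469) = -428/823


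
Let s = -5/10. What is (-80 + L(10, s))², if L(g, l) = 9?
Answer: 5041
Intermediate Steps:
s = -½ (s = -5*⅒ = -½ ≈ -0.50000)
(-80 + L(10, s))² = (-80 + 9)² = (-71)² = 5041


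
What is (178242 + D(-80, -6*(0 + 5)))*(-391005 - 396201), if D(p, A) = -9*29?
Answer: -140107711086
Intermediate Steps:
D(p, A) = -261
(178242 + D(-80, -6*(0 + 5)))*(-391005 - 396201) = (178242 - 261)*(-391005 - 396201) = 177981*(-787206) = -140107711086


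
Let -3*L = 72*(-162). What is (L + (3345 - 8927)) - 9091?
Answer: -10785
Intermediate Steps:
L = 3888 (L = -24*(-162) = -⅓*(-11664) = 3888)
(L + (3345 - 8927)) - 9091 = (3888 + (3345 - 8927)) - 9091 = (3888 - 5582) - 9091 = -1694 - 9091 = -10785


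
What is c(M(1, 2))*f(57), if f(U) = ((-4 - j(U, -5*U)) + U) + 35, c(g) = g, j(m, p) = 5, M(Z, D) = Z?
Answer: 83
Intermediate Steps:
f(U) = 26 + U (f(U) = ((-4 - 1*5) + U) + 35 = ((-4 - 5) + U) + 35 = (-9 + U) + 35 = 26 + U)
c(M(1, 2))*f(57) = 1*(26 + 57) = 1*83 = 83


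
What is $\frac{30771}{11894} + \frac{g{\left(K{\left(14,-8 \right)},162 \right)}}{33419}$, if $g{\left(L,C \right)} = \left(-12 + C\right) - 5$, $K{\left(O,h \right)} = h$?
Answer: $\frac{1030060679}{397485586} \approx 2.5914$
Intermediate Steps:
$g{\left(L,C \right)} = -17 + C$
$\frac{30771}{11894} + \frac{g{\left(K{\left(14,-8 \right)},162 \right)}}{33419} = \frac{30771}{11894} + \frac{-17 + 162}{33419} = 30771 \cdot \frac{1}{11894} + 145 \cdot \frac{1}{33419} = \frac{30771}{11894} + \frac{145}{33419} = \frac{1030060679}{397485586}$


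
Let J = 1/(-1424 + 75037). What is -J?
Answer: -1/73613 ≈ -1.3585e-5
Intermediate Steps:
J = 1/73613 ≈ 1.3585e-5
-J = -1*1/73613 = -1/73613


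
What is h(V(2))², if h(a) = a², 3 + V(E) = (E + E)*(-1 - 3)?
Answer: 130321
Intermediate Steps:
V(E) = -3 - 8*E (V(E) = -3 + (E + E)*(-1 - 3) = -3 + (2*E)*(-4) = -3 - 8*E)
h(V(2))² = ((-3 - 8*2)²)² = ((-3 - 16)²)² = ((-19)²)² = 361² = 130321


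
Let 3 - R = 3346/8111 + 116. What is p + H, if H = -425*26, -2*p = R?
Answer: -178333211/16222 ≈ -10993.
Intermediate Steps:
R = -919889/8111 (R = 3 - (3346/8111 + 116) = 3 - 1*944222/8111 = 3 - 944222/8111 = -919889/8111 ≈ -113.41)
p = 919889/16222 (p = -½*(-919889/8111) = 919889/16222 ≈ 56.706)
H = -11050
p + H = 919889/16222 - 11050 = -178333211/16222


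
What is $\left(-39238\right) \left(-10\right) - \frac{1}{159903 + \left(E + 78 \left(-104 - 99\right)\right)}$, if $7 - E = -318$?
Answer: $\frac{56657317719}{144394} \approx 3.9238 \cdot 10^{5}$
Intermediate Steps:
$E = 325$ ($E = 7 - -318 = 7 + 318 = 325$)
$\left(-39238\right) \left(-10\right) - \frac{1}{159903 + \left(E + 78 \left(-104 - 99\right)\right)} = \left(-39238\right) \left(-10\right) - \frac{1}{159903 + \left(325 + 78 \left(-104 - 99\right)\right)} = 392380 - \frac{1}{159903 + \left(325 + 78 \left(-203\right)\right)} = 392380 - \frac{1}{159903 + \left(325 - 15834\right)} = 392380 - \frac{1}{159903 - 15509} = 392380 - \frac{1}{144394} = \frac{56657317719}{144394}$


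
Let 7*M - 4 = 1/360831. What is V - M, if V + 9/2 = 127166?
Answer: 642370470241/5051634 ≈ 1.2716e+5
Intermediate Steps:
M = 1443325/2525817 (M = 4/7 + (⅐)/360831 = 4/7 + (⅐)*(1/360831) = 4/7 + 1/2525817 = 1443325/2525817 ≈ 0.57143)
V = 254323/2 (V = -9/2 + 127166 = 254323/2 ≈ 1.2716e+5)
V - M = 254323/2 - 1*1443325/2525817 = 254323/2 - 1443325/2525817 = 642370470241/5051634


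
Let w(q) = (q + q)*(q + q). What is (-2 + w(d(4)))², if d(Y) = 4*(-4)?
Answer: 1044484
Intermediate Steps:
d(Y) = -16
w(q) = 4*q² (w(q) = (2*q)*(2*q) = 4*q²)
(-2 + w(d(4)))² = (-2 + 4*(-16)²)² = (-2 + 4*256)² = (-2 + 1024)² = 1022² = 1044484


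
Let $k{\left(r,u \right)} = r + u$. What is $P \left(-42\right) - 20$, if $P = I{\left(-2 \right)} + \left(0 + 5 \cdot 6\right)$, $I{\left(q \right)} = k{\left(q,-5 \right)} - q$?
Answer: $-1070$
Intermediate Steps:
$I{\left(q \right)} = -5$ ($I{\left(q \right)} = \left(q - 5\right) - q = \left(-5 + q\right) - q = -5$)
$P = 25$ ($P = -5 + \left(0 + 5 \cdot 6\right) = -5 + \left(0 + 30\right) = -5 + 30 = 25$)
$P \left(-42\right) - 20 = 25 \left(-42\right) - 20 = -1050 - 20 = -1070$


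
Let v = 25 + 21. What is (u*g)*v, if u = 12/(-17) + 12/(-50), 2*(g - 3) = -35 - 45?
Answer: 684204/425 ≈ 1609.9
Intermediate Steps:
g = -37 (g = 3 + (-35 - 45)/2 = 3 + (1/2)*(-80) = 3 - 40 = -37)
u = -402/425 (u = 12*(-1/17) + 12*(-1/50) = -12/17 - 6/25 = -402/425 ≈ -0.94588)
v = 46
(u*g)*v = -402/425*(-37)*46 = (14874/425)*46 = 684204/425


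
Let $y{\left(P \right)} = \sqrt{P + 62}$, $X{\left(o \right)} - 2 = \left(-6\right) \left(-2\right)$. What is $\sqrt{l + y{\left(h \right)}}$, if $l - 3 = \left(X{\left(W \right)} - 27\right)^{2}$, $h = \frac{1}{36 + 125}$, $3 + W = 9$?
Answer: $\frac{\sqrt{4458412 + 161 \sqrt{1607263}}}{161} \approx 13.412$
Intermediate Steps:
$W = 6$ ($W = -3 + 9 = 6$)
$X{\left(o \right)} = 14$ ($X{\left(o \right)} = 2 - -12 = 2 + 12 = 14$)
$h = \frac{1}{161} \approx 0.0062112$
$y{\left(P \right)} = \sqrt{62 + P}$
$l = 172$ ($l = 3 + \left(14 - 27\right)^{2} = 3 + \left(-13\right)^{2} = 3 + 169 = 172$)
$\sqrt{l + y{\left(h \right)}} = \sqrt{172 + \sqrt{62 + \frac{1}{161}}} = \sqrt{172 + \sqrt{\frac{9983}{161}}} = \sqrt{172 + \frac{\sqrt{1607263}}{161}}$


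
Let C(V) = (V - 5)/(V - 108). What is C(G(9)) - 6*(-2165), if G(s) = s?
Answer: 1286006/99 ≈ 12990.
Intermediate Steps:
C(V) = (-5 + V)/(-108 + V)
C(G(9)) - 6*(-2165) = (-5 + 9)/(-108 + 9) - 6*(-2165) = 4/(-99) + 12990 = -1/99*4 + 12990 = -4/99 + 12990 = 1286006/99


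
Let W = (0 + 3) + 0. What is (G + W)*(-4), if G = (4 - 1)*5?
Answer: -72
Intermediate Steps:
G = 15 (G = 3*5 = 15)
W = 3 (W = 3 + 0 = 3)
(G + W)*(-4) = (15 + 3)*(-4) = 18*(-4) = -72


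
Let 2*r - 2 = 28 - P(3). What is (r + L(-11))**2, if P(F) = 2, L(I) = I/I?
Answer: 225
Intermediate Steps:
L(I) = 1
r = 14 (r = 1 + (28 - 1*2)/2 = 1 + (28 - 2)/2 = 1 + (1/2)*26 = 1 + 13 = 14)
(r + L(-11))**2 = (14 + 1)**2 = 15**2 = 225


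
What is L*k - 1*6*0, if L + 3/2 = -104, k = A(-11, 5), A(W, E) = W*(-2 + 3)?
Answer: 2321/2 ≈ 1160.5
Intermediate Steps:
A(W, E) = W (A(W, E) = W*1 = W)
k = -11
L = -211/2 (L = -3/2 - 104 = -211/2 ≈ -105.50)
L*k - 1*6*0 = -211/2*(-11) - 1*6*0 = 2321/2 - 6*0 = 2321/2 + 0 = 2321/2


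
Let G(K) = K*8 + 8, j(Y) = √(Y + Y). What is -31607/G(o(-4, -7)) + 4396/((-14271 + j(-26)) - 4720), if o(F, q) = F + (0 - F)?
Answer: -11399989485219/2885265064 - 8792*I*√13/360658133 ≈ -3951.1 - 8.7895e-5*I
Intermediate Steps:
j(Y) = √2*√Y (j(Y) = √(2*Y) = √2*√Y)
o(F, q) = 0 (o(F, q) = F - F = 0)
G(K) = 8 + 8*K (G(K) = 8*K + 8 = 8 + 8*K)
-31607/G(o(-4, -7)) + 4396/((-14271 + j(-26)) - 4720) = -31607/(8 + 8*0) + 4396/((-14271 + √2*√(-26)) - 4720) = -31607/(8 + 0) + 4396/((-14271 + √2*(I*√26)) - 4720) = -31607/8 + 4396/((-14271 + 2*I*√13) - 4720) = -31607*⅛ + 4396/(-18991 + 2*I*√13) = -31607/8 + 4396/(-18991 + 2*I*√13)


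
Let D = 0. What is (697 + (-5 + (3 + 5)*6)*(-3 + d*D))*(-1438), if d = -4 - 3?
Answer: -816784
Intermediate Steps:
d = -7
(697 + (-5 + (3 + 5)*6)*(-3 + d*D))*(-1438) = (697 + (-5 + (3 + 5)*6)*(-3 - 7*0))*(-1438) = (697 + (-5 + 8*6)*(-3 + 0))*(-1438) = (697 + (-5 + 48)*(-3))*(-1438) = (697 + 43*(-3))*(-1438) = (697 - 129)*(-1438) = 568*(-1438) = -816784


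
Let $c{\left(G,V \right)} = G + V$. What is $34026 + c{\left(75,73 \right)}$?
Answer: $34174$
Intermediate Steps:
$34026 + c{\left(75,73 \right)} = 34026 + \left(75 + 73\right) = 34026 + 148 = 34174$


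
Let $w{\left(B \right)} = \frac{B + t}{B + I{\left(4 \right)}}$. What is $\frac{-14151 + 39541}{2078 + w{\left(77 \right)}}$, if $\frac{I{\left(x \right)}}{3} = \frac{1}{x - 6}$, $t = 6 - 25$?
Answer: $\frac{1916945}{156947} \approx 12.214$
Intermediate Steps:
$t = -19$
$I{\left(x \right)} = \frac{3}{-6 + x}$ ($I{\left(x \right)} = \frac{3}{x - 6} = \frac{3}{-6 + x}$)
$w{\left(B \right)} = \frac{-19 + B}{- \frac{3}{2} + B}$ ($w{\left(B \right)} = \frac{B - 19}{B + \frac{3}{-6 + 4}} = \frac{-19 + B}{B + \frac{3}{-2}} = \frac{-19 + B}{B + 3 \left(- \frac{1}{2}\right)} = \frac{-19 + B}{B - \frac{3}{2}} = \frac{-19 + B}{- \frac{3}{2} + B}$)
$\frac{-14151 + 39541}{2078 + w{\left(77 \right)}} = \frac{-14151 + 39541}{2078 + \frac{2 \left(-19 + 77\right)}{-3 + 2 \cdot 77}} = \frac{25390}{2078 + 2 \frac{1}{-3 + 154} \cdot 58} = \frac{25390}{2078 + 2 \cdot \frac{1}{151} \cdot 58} = \frac{25390}{2078 + \frac{116}{151}} = \frac{25390}{\frac{313894}{151}} = 25390 \cdot \frac{151}{313894} = \frac{1916945}{156947}$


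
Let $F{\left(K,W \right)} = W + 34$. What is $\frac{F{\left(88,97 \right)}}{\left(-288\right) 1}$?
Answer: $- \frac{131}{288} \approx -0.45486$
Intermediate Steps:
$F{\left(K,W \right)} = 34 + W$
$\frac{F{\left(88,97 \right)}}{\left(-288\right) 1} = \frac{34 + 97}{\left(-288\right) 1} = \frac{131}{-288} = 131 \left(- \frac{1}{288}\right) = - \frac{131}{288}$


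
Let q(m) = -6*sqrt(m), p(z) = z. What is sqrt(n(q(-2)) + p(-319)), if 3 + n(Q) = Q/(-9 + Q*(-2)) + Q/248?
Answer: sqrt(93)*sqrt((-39936 + 53317*I*sqrt(2))/(3 - 4*I*sqrt(2)))/62 ≈ 0.0048104 + 17.955*I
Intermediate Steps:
n(Q) = -3 + Q/248 + Q/(-9 - 2*Q) (n(Q) = -3 + (Q/(-9 + Q*(-2)) + Q/248) = -3 + (Q/(-9 - 2*Q) + Q*(1/248)) = -3 + (Q/(-9 - 2*Q) + Q/248) = -3 + (Q/248 + Q/(-9 - 2*Q)) = -3 + Q/248 + Q/(-9 - 2*Q))
sqrt(n(q(-2)) + p(-319)) = sqrt((-6696 - (-10362)*sqrt(-2) + 2*(-6*I*sqrt(2))**2)/(248*(9 + 2*(-6*I*sqrt(2)))) - 319) = sqrt((-6696 - (-10362)*I*sqrt(2) + 2*(-6*I*sqrt(2))**2)/(248*(9 + 2*(-6*I*sqrt(2)))) - 319) = sqrt((-6696 + 10362*I*sqrt(2) + 2*(-72))/(248*(9 - 12*I*sqrt(2))) - 319) = sqrt((-6696 + 10362*I*sqrt(2) - 144)/(248*(9 - 12*I*sqrt(2))) - 319) = sqrt((-6840 + 10362*I*sqrt(2))/(248*(9 - 12*I*sqrt(2))) - 319) = sqrt(-319 + (-6840 + 10362*I*sqrt(2))/(248*(9 - 12*I*sqrt(2))))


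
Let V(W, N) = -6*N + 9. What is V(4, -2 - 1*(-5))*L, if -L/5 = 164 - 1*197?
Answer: -1485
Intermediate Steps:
V(W, N) = 9 - 6*N
L = 165 (L = -5*(164 - 1*197) = -5*(164 - 197) = -5*(-33) = 165)
V(4, -2 - 1*(-5))*L = (9 - 6*(-2 - 1*(-5)))*165 = (9 - 6*(-2 + 5))*165 = (9 - 6*3)*165 = (9 - 18)*165 = -9*165 = -1485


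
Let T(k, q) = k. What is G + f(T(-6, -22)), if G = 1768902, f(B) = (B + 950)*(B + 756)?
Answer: 2476902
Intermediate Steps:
f(B) = (756 + B)*(950 + B) (f(B) = (950 + B)*(756 + B) = (756 + B)*(950 + B))
G + f(T(-6, -22)) = 1768902 + (718200 + (-6)**2 + 1706*(-6)) = 1768902 + (718200 + 36 - 10236) = 1768902 + 708000 = 2476902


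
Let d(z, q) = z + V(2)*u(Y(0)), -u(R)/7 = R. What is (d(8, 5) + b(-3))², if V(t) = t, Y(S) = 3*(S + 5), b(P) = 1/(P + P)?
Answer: 1471369/36 ≈ 40871.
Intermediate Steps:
b(P) = 1/(2*P)
Y(S) = 15 + 3*S (Y(S) = 3*(5 + S) = 15 + 3*S)
u(R) = -7*R
d(z, q) = -210 + z (d(z, q) = z + 2*(-7*(15 + 3*0)) = z + 2*(-7*(15 + 0)) = z + 2*(-7*15) = z + 2*(-105) = z - 210 = -210 + z)
(d(8, 5) + b(-3))² = ((-210 + 8) + (½)/(-3))² = (-202 + (½)*(-⅓))² = (-202 - ⅙)² = (-1213/6)² = 1471369/36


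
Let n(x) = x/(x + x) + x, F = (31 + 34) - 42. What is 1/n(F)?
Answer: 2/47 ≈ 0.042553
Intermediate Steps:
F = 23 (F = 65 - 42 = 23)
n(x) = 1/2 + x (n(x) = x/((2*x)) + x = (1/(2*x))*x + x = 1/2 + x)
1/n(F) = 1/(1/2 + 23) = 1/(47/2) = 2/47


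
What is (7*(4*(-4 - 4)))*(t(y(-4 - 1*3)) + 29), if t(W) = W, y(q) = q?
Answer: -4928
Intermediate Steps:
(7*(4*(-4 - 4)))*(t(y(-4 - 1*3)) + 29) = (7*(4*(-4 - 4)))*((-4 - 1*3) + 29) = (7*(4*(-8)))*((-4 - 3) + 29) = (7*(-32))*(-7 + 29) = -224*22 = -4928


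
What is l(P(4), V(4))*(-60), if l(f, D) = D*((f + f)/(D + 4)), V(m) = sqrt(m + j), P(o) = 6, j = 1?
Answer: 3600/11 - 2880*sqrt(5)/11 ≈ -258.17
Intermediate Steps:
V(m) = sqrt(1 + m) (V(m) = sqrt(m + 1) = sqrt(1 + m))
l(f, D) = 2*D*f/(4 + D) (l(f, D) = D*((2*f)/(4 + D)) = D*(2*f/(4 + D)) = 2*D*f/(4 + D))
l(P(4), V(4))*(-60) = (2*sqrt(1 + 4)*6/(4 + sqrt(1 + 4)))*(-60) = (2*sqrt(5)*6/(4 + sqrt(5)))*(-60) = (12*sqrt(5)/(4 + sqrt(5)))*(-60) = -720*sqrt(5)/(4 + sqrt(5))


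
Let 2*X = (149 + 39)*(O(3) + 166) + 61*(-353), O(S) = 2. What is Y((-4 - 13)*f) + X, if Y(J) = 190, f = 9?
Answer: 10431/2 ≈ 5215.5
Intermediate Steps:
X = 10051/2 (X = ((149 + 39)*(2 + 166) + 61*(-353))/2 = (188*168 - 21533)/2 = (31584 - 21533)/2 = (½)*10051 = 10051/2 ≈ 5025.5)
Y((-4 - 13)*f) + X = 190 + 10051/2 = 10431/2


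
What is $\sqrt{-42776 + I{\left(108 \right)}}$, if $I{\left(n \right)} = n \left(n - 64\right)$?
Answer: $14 i \sqrt{194} \approx 195.0 i$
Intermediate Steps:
$I{\left(n \right)} = n \left(-64 + n\right)$
$\sqrt{-42776 + I{\left(108 \right)}} = \sqrt{-42776 + 108 \left(-64 + 108\right)} = \sqrt{-42776 + 108 \cdot 44} = \sqrt{-42776 + 4752} = \sqrt{-38024} = 14 i \sqrt{194}$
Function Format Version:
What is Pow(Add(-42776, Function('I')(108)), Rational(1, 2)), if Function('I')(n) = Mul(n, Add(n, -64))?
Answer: Mul(14, I, Pow(194, Rational(1, 2))) ≈ Mul(195.00, I)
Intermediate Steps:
Function('I')(n) = Mul(n, Add(-64, n))
Pow(Add(-42776, Function('I')(108)), Rational(1, 2)) = Pow(Add(-42776, Mul(108, Add(-64, 108))), Rational(1, 2)) = Pow(Add(-42776, Mul(108, 44)), Rational(1, 2)) = Pow(Add(-42776, 4752), Rational(1, 2)) = Pow(-38024, Rational(1, 2)) = Mul(14, I, Pow(194, Rational(1, 2)))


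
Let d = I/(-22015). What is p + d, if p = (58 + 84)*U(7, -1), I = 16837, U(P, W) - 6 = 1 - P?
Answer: -16837/22015 ≈ -0.76480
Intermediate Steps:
U(P, W) = 7 - P (U(P, W) = 6 + (1 - P) = 7 - P)
p = 0 (p = (58 + 84)*(7 - 1*7) = 142*(7 - 7) = 142*0 = 0)
d = -16837/22015 (d = 16837/(-22015) = 16837*(-1/22015) = -16837/22015 ≈ -0.76480)
p + d = 0 - 16837/22015 = -16837/22015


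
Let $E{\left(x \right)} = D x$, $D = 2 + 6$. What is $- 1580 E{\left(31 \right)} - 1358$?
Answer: $-393198$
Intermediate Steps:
$D = 8$
$E{\left(x \right)} = 8 x$
$- 1580 E{\left(31 \right)} - 1358 = - 1580 \cdot 8 \cdot 31 - 1358 = \left(-1580\right) 248 - 1358 = -391840 - 1358 = -393198$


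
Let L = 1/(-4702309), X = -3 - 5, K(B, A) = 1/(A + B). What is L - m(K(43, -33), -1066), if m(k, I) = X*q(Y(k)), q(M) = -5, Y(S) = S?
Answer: -188092361/4702309 ≈ -40.000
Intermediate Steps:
X = -8
m(k, I) = 40 (m(k, I) = -8*(-5) = 40)
L = -1/4702309 ≈ -2.1266e-7
L - m(K(43, -33), -1066) = -1/4702309 - 1*40 = -1/4702309 - 40 = -188092361/4702309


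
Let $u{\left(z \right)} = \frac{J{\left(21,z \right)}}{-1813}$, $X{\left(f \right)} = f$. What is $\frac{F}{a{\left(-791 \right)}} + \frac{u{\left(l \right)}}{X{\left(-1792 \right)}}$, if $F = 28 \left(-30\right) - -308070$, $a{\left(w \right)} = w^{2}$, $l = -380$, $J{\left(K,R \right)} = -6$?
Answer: $\frac{10185250653}{20742576512} \approx 0.49103$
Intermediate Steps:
$F = 307230$ ($F = -840 + 308070 = 307230$)
$u{\left(z \right)} = \frac{6}{1813}$ ($u{\left(z \right)} = - \frac{6}{-1813} = \left(-6\right) \left(- \frac{1}{1813}\right) = \frac{6}{1813}$)
$\frac{F}{a{\left(-791 \right)}} + \frac{u{\left(l \right)}}{X{\left(-1792 \right)}} = \frac{307230}{\left(-791\right)^{2}} + \frac{6}{1813 \left(-1792\right)} = \frac{307230}{625681} + \frac{6}{1813} \left(- \frac{1}{1792}\right) = 307230 \cdot \frac{1}{625681} - \frac{3}{1624448} = \frac{6270}{12769} - \frac{3}{1624448} = \frac{10185250653}{20742576512}$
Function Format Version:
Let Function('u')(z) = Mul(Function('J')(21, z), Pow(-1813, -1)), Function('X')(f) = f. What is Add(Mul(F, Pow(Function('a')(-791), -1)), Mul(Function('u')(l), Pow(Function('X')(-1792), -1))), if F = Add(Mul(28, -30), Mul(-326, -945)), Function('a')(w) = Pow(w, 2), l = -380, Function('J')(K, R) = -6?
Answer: Rational(10185250653, 20742576512) ≈ 0.49103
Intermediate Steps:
F = 307230 (F = Add(-840, 308070) = 307230)
Function('u')(z) = Rational(6, 1813) (Function('u')(z) = Mul(-6, Pow(-1813, -1)) = Mul(-6, Rational(-1, 1813)) = Rational(6, 1813))
Add(Mul(F, Pow(Function('a')(-791), -1)), Mul(Function('u')(l), Pow(Function('X')(-1792), -1))) = Add(Mul(307230, Pow(Pow(-791, 2), -1)), Mul(Rational(6, 1813), Pow(-1792, -1))) = Add(Mul(307230, Pow(625681, -1)), Mul(Rational(6, 1813), Rational(-1, 1792))) = Add(Mul(307230, Rational(1, 625681)), Rational(-3, 1624448)) = Add(Rational(6270, 12769), Rational(-3, 1624448)) = Rational(10185250653, 20742576512)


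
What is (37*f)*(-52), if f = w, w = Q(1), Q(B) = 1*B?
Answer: -1924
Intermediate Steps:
Q(B) = B
w = 1
f = 1
(37*f)*(-52) = (37*1)*(-52) = 37*(-52) = -1924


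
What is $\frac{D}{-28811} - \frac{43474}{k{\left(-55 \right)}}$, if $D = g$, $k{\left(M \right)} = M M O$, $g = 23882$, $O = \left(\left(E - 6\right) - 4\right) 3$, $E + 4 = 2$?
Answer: $- \frac{674110193}{1568758950} \approx -0.42971$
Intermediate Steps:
$E = -2$ ($E = -4 + 2 = -2$)
$O = -36$ ($O = \left(\left(-2 - 6\right) - 4\right) 3 = \left(-8 - 4\right) 3 = \left(-12\right) 3 = -36$)
$k{\left(M \right)} = - 36 M^{2}$ ($k{\left(M \right)} = M M \left(-36\right) = M^{2} \left(-36\right) = - 36 M^{2}$)
$D = 23882$
$\frac{D}{-28811} - \frac{43474}{k{\left(-55 \right)}} = \frac{23882}{-28811} - \frac{43474}{\left(-36\right) \left(-55\right)^{2}} = 23882 \left(- \frac{1}{28811}\right) - \frac{43474}{\left(-36\right) 3025} = - \frac{23882}{28811} - \frac{43474}{-108900} = - \frac{23882}{28811} - - \frac{21737}{54450} = - \frac{23882}{28811} + \frac{21737}{54450} = - \frac{674110193}{1568758950}$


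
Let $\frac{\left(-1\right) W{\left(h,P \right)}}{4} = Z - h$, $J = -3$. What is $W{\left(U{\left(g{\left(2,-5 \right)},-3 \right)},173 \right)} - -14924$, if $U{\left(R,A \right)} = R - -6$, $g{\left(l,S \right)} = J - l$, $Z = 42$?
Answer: $14760$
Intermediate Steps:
$g{\left(l,S \right)} = -3 - l$
$U{\left(R,A \right)} = 6 + R$ ($U{\left(R,A \right)} = R + 6 = 6 + R$)
$W{\left(h,P \right)} = -168 + 4 h$ ($W{\left(h,P \right)} = - 4 \left(42 - h\right) = -168 + 4 h$)
$W{\left(U{\left(g{\left(2,-5 \right)},-3 \right)},173 \right)} - -14924 = \left(-168 + 4 \left(6 - 5\right)\right) - -14924 = \left(-168 + 4 \left(6 - 5\right)\right) + 14924 = \left(-168 + 4 \cdot 1\right) + 14924 = \left(-168 + 4\right) + 14924 = -164 + 14924 = 14760$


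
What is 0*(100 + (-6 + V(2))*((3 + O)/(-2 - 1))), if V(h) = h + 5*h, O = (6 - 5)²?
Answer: 0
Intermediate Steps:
O = 1 (O = 1² = 1)
V(h) = 6*h
0*(100 + (-6 + V(2))*((3 + O)/(-2 - 1))) = 0*(100 + (-6 + 6*2)*((3 + 1)/(-2 - 1))) = 0*(100 + (-6 + 12)*(4/(-3))) = 0*(100 + 6*(4*(-⅓))) = 0*(100 + 6*(-4/3)) = 0*(100 - 8) = 0*92 = 0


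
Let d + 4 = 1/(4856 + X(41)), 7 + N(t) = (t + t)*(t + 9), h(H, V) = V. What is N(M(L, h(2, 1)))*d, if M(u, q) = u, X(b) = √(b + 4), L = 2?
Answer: -3489762596/23580691 - 111*√5/23580691 ≈ -147.99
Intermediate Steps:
X(b) = √(4 + b)
N(t) = -7 + 2*t*(9 + t) (N(t) = -7 + (t + t)*(t + 9) = -7 + (2*t)*(9 + t) = -7 + 2*t*(9 + t))
d = -4 + 1/(4856 + 3*√5) (d = -4 + 1/(4856 + √(4 + 41)) = -4 + 1/(4856 + √45) = -4 + 1/(4856 + 3*√5) ≈ -3.9998)
N(M(L, h(2, 1)))*d = (-7 + 2*2² + 18*2)*(-94317908/23580691 - 3*√5/23580691) = (-7 + 2*4 + 36)*(-94317908/23580691 - 3*√5/23580691) = (-7 + 8 + 36)*(-94317908/23580691 - 3*√5/23580691) = 37*(-94317908/23580691 - 3*√5/23580691) = -3489762596/23580691 - 111*√5/23580691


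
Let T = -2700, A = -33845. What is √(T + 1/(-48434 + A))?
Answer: I*√18278551452979/82279 ≈ 51.962*I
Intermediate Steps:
√(T + 1/(-48434 + A)) = √(-2700 + 1/(-48434 - 33845)) = √(-2700 + 1/(-82279)) = √(-2700 - 1/82279) = √(-222153301/82279) = I*√18278551452979/82279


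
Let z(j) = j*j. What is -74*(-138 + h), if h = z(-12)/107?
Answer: 1082028/107 ≈ 10112.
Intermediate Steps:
z(j) = j²
h = 144/107 (h = (-12)²/107 = 144*(1/107) = 144/107 ≈ 1.3458)
-74*(-138 + h) = -74*(-138 + 144/107) = -74*(-14622/107) = 1082028/107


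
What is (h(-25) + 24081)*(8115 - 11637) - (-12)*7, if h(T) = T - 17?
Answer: -84665274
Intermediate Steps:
h(T) = -17 + T
(h(-25) + 24081)*(8115 - 11637) - (-12)*7 = ((-17 - 25) + 24081)*(8115 - 11637) - (-12)*7 = (-42 + 24081)*(-3522) - 1*(-84) = 24039*(-3522) + 84 = -84665358 + 84 = -84665274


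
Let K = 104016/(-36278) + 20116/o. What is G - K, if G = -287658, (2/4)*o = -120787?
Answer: -57294489282476/199177763 ≈ -2.8766e+5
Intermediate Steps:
o = -241574 (o = 2*(-120787) = -241574)
K = -587666578/199177763 (K = 104016/(-36278) + 20116/(-241574) = 104016*(-1/36278) + 20116*(-1/241574) = -4728/1649 - 10058/120787 = -587666578/199177763 ≈ -2.9505)
G - K = -287658 - 1*(-587666578/199177763) = -287658 + 587666578/199177763 = -57294489282476/199177763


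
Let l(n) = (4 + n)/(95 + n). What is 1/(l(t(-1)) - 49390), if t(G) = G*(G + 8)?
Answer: -88/4346323 ≈ -2.0247e-5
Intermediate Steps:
t(G) = G*(8 + G)
l(n) = (4 + n)/(95 + n)
1/(l(t(-1)) - 49390) = 1/((4 - (8 - 1))/(95 - (8 - 1)) - 49390) = 1/((4 - 1*7)/(95 - 1*7) - 49390) = 1/((4 - 7)/(95 - 7) - 49390) = 1/(-3/88 - 49390) = 1/(-4346323/88) = -88/4346323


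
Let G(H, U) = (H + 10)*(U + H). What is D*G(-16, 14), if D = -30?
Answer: -360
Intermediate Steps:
G(H, U) = (10 + H)*(H + U)
D*G(-16, 14) = -30*((-16)² + 10*(-16) + 10*14 - 16*14) = -30*(256 - 160 + 140 - 224) = -30*12 = -360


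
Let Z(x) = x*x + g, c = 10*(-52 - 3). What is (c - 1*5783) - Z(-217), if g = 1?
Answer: -53423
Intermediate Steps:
c = -550 (c = 10*(-55) = -550)
Z(x) = 1 + x² (Z(x) = x*x + 1 = x² + 1 = 1 + x²)
(c - 1*5783) - Z(-217) = (-550 - 1*5783) - (1 + (-217)²) = (-550 - 5783) - (1 + 47089) = -6333 - 1*47090 = -6333 - 47090 = -53423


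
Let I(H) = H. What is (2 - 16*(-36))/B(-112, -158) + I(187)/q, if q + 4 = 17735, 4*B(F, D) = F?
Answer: -43039/2086 ≈ -20.632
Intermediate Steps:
B(F, D) = F/4
q = 17731 (q = -4 + 17735 = 17731)
(2 - 16*(-36))/B(-112, -158) + I(187)/q = (2 - 16*(-36))/(((¼)*(-112))) + 187/17731 = (2 + 576)/(-28) + 187*(1/17731) = 578*(-1/28) + 11/1043 = -289/14 + 11/1043 = -43039/2086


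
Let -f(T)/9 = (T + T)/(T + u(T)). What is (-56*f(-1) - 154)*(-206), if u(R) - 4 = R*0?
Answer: 100940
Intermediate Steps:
u(R) = 4 (u(R) = 4 + R*0 = 4 + 0 = 4)
f(T) = -18*T/(4 + T) (f(T) = -9*(T + T)/(T + 4) = -9*2*T/(4 + T) = -18*T/(4 + T))
(-56*f(-1) - 154)*(-206) = (-(-1008)*(-1)/(4 - 1) - 154)*(-206) = (-(-1008)*(-1)/3 - 154)*(-206) = (-56*6 - 154)*(-206) = (-336 - 154)*(-206) = -490*(-206) = 100940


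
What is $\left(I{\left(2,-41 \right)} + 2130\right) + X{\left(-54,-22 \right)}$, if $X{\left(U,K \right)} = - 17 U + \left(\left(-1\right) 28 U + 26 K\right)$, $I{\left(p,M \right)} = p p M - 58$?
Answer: $3766$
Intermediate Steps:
$I{\left(p,M \right)} = -58 + M p^{2}$ ($I{\left(p,M \right)} = p^{2} M - 58 = M p^{2} - 58 = -58 + M p^{2}$)
$X{\left(U,K \right)} = - 45 U + 26 K$ ($X{\left(U,K \right)} = - 17 U + \left(- 28 U + 26 K\right) = - 45 U + 26 K$)
$\left(I{\left(2,-41 \right)} + 2130\right) + X{\left(-54,-22 \right)} = \left(\left(-58 - 41 \cdot 2^{2}\right) + 2130\right) + \left(\left(-45\right) \left(-54\right) + 26 \left(-22\right)\right) = \left(\left(-58 - 164\right) + 2130\right) + \left(2430 - 572\right) = \left(\left(-58 - 164\right) + 2130\right) + 1858 = \left(-222 + 2130\right) + 1858 = 1908 + 1858 = 3766$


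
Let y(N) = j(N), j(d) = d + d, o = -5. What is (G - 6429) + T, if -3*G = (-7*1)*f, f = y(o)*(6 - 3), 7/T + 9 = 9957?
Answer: -64652045/9948 ≈ -6499.0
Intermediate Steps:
T = 7/9948 (T = 7/(-9 + 9957) = 7/9948 ≈ 0.00070366)
j(d) = 2*d
y(N) = 2*N
f = -30 (f = (2*(-5))*(6 - 3) = -10*3 = -30)
G = -70 (G = -(-7*1)*(-30)/3 = -(-7)*(-30)/3 = -⅓*210 = -70)
(G - 6429) + T = (-70 - 6429) + 7/9948 = -6499 + 7/9948 = -64652045/9948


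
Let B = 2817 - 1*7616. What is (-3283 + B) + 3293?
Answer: -4789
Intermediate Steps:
B = -4799 (B = 2817 - 7616 = -4799)
(-3283 + B) + 3293 = (-3283 - 4799) + 3293 = -8082 + 3293 = -4789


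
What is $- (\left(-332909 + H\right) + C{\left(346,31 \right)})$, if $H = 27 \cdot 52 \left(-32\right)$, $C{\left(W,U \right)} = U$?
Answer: $377806$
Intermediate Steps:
$H = -44928$ ($H = 1404 \left(-32\right) = -44928$)
$- (\left(-332909 + H\right) + C{\left(346,31 \right)}) = - (\left(-332909 - 44928\right) + 31) = - (-377837 + 31) = \left(-1\right) \left(-377806\right) = 377806$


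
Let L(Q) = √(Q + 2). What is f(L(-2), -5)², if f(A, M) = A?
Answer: 0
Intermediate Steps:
L(Q) = √(2 + Q)
f(L(-2), -5)² = (√(2 - 2))² = (√0)² = 0² = 0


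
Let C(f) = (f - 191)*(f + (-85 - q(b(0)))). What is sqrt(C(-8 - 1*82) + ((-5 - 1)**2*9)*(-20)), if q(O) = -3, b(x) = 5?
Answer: 2*sqrt(10463) ≈ 204.58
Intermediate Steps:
C(f) = (-191 + f)*(-82 + f) (C(f) = (f - 191)*(f + (-85 - 1*(-3))) = (-191 + f)*(f + (-85 + 3)) = (-191 + f)*(f - 82) = (-191 + f)*(-82 + f))
sqrt(C(-8 - 1*82) + ((-5 - 1)**2*9)*(-20)) = sqrt((15662 + (-8 - 1*82)**2 - 273*(-8 - 1*82)) + ((-5 - 1)**2*9)*(-20)) = sqrt((15662 + (-8 - 82)**2 - 273*(-8 - 82)) + ((-6)**2*9)*(-20)) = sqrt((15662 + (-90)**2 - 273*(-90)) + (36*9)*(-20)) = sqrt((15662 + 8100 + 24570) + 324*(-20)) = sqrt(48332 - 6480) = sqrt(41852) = 2*sqrt(10463)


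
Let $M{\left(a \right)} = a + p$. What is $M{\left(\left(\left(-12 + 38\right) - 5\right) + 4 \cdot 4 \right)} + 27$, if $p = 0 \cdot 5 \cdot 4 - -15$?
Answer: $79$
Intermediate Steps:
$p = 15$ ($p = 0 \cdot 4 + 15 = 0 + 15 = 15$)
$M{\left(a \right)} = 15 + a$ ($M{\left(a \right)} = a + 15 = 15 + a$)
$M{\left(\left(\left(-12 + 38\right) - 5\right) + 4 \cdot 4 \right)} + 27 = \left(15 + \left(\left(\left(-12 + 38\right) - 5\right) + 4 \cdot 4\right)\right) + 27 = \left(15 + \left(\left(26 - 5\right) + 16\right)\right) + 27 = \left(15 + \left(21 + 16\right)\right) + 27 = \left(15 + 37\right) + 27 = 52 + 27 = 79$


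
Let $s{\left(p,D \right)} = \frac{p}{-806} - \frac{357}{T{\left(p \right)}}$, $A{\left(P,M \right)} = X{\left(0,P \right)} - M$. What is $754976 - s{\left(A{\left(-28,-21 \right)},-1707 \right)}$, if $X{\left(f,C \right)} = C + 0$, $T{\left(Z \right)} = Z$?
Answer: $\frac{608469543}{806} \approx 7.5493 \cdot 10^{5}$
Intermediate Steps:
$X{\left(f,C \right)} = C$
$A{\left(P,M \right)} = P - M$
$s{\left(p,D \right)} = - \frac{357}{p} - \frac{p}{806}$ ($s{\left(p,D \right)} = \frac{p}{-806} - \frac{357}{p} = p \left(- \frac{1}{806}\right) - \frac{357}{p} = - \frac{p}{806} - \frac{357}{p} = - \frac{357}{p} - \frac{p}{806}$)
$754976 - s{\left(A{\left(-28,-21 \right)},-1707 \right)} = 754976 - \left(- \frac{357}{-28 - -21} - \frac{-28 - -21}{806}\right) = 754976 - \left(- \frac{357}{-28 + 21} - \frac{-28 + 21}{806}\right) = 754976 - \left(- \frac{357}{-7} - - \frac{7}{806}\right) = 754976 - \left(\left(-357\right) \left(- \frac{1}{7}\right) + \frac{7}{806}\right) = 754976 - \left(51 + \frac{7}{806}\right) = 754976 - \frac{41113}{806} = \frac{608469543}{806}$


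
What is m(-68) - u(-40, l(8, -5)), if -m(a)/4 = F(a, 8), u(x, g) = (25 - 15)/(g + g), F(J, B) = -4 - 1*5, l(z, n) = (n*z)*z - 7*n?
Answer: 2053/57 ≈ 36.018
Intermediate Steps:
l(z, n) = -7*n + n*z² (l(z, n) = n*z² - 7*n = -7*n + n*z²)
F(J, B) = -9 (F(J, B) = -4 - 5 = -9)
u(x, g) = 5/g (u(x, g) = 10/((2*g)) = 10*(1/(2*g)) = 5/g)
m(a) = 36 (m(a) = -4*(-9) = 36)
m(-68) - u(-40, l(8, -5)) = 36 - 5/((-5*(-7 + 8²))) = 36 - 5/((-5*(-7 + 64))) = 36 - 5/((-5*57)) = 36 - 5/(-285) = 36 - 5*(-1)/285 = 36 - 1*(-1/57) = 36 + 1/57 = 2053/57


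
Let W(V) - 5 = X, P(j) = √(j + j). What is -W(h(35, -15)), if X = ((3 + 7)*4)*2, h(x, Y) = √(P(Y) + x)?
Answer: -85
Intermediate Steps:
P(j) = √2*√j (P(j) = √(2*j) = √2*√j)
h(x, Y) = √(x + √2*√Y) (h(x, Y) = √(√2*√Y + x) = √(x + √2*√Y))
X = 80 (X = (10*4)*2 = 40*2 = 80)
W(V) = 85 (W(V) = 5 + 80 = 85)
-W(h(35, -15)) = -1*85 = -85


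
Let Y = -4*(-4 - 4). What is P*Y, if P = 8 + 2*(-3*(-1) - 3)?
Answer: 256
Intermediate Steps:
Y = 32 (Y = -4*(-8) = 32)
P = 8 (P = 8 + 2*(3 - 3) = 8 + 2*0 = 8 + 0 = 8)
P*Y = 8*32 = 256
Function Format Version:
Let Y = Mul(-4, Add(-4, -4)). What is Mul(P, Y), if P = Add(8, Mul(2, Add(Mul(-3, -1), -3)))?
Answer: 256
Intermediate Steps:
Y = 32 (Y = Mul(-4, -8) = 32)
P = 8 (P = Add(8, Mul(2, Add(3, -3))) = Add(8, Mul(2, 0)) = Add(8, 0) = 8)
Mul(P, Y) = Mul(8, 32) = 256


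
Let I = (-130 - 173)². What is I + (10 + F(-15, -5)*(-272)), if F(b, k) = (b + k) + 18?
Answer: 92363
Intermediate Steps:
F(b, k) = 18 + b + k
I = 91809 (I = (-303)² = 91809)
I + (10 + F(-15, -5)*(-272)) = 91809 + (10 + (18 - 15 - 5)*(-272)) = 91809 + (10 - 2*(-272)) = 91809 + (10 + 544) = 91809 + 554 = 92363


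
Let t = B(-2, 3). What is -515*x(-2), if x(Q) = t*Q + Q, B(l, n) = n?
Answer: 4120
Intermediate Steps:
t = 3
x(Q) = 4*Q (x(Q) = 3*Q + Q = 4*Q)
-515*x(-2) = -2060*(-2) = -515*(-8) = 4120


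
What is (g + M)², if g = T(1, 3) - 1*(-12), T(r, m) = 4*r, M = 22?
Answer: 1444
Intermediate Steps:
g = 16 (g = 4*1 - 1*(-12) = 4 + 12 = 16)
(g + M)² = (16 + 22)² = 38² = 1444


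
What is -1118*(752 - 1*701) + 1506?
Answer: -55512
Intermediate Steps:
-1118*(752 - 1*701) + 1506 = -1118*(752 - 701) + 1506 = -1118*51 + 1506 = -57018 + 1506 = -55512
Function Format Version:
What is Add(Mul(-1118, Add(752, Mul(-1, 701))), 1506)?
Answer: -55512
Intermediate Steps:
Add(Mul(-1118, Add(752, Mul(-1, 701))), 1506) = Add(Mul(-1118, Add(752, -701)), 1506) = Add(Mul(-1118, 51), 1506) = Add(-57018, 1506) = -55512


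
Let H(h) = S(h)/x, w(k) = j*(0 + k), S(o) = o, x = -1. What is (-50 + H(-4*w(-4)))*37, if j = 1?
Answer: -2442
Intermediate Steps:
w(k) = k (w(k) = 1*(0 + k) = 1*k = k)
H(h) = -h (H(h) = h/(-1) = h*(-1) = -h)
(-50 + H(-4*w(-4)))*37 = (-50 - (-4)*(-4))*37 = (-50 - 1*16)*37 = (-50 - 16)*37 = -66*37 = -2442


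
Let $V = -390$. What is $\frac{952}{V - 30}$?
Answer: $- \frac{34}{15} \approx -2.2667$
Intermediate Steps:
$\frac{952}{V - 30} = \frac{952}{-390 - 30} = \frac{952}{-420} = 952 \left(- \frac{1}{420}\right) = - \frac{34}{15}$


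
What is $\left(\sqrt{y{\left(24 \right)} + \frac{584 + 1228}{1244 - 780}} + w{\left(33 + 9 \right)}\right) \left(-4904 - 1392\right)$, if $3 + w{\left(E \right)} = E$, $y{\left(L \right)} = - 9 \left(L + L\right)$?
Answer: $-245544 - \frac{3148 i \sqrt{1440111}}{29} \approx -2.4554 \cdot 10^{5} - 1.3027 \cdot 10^{5} i$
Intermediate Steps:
$y{\left(L \right)} = - 18 L$ ($y{\left(L \right)} = - 9 \cdot 2 L = - 18 L$)
$w{\left(E \right)} = -3 + E$
$\left(\sqrt{y{\left(24 \right)} + \frac{584 + 1228}{1244 - 780}} + w{\left(33 + 9 \right)}\right) \left(-4904 - 1392\right) = \left(\sqrt{\left(-18\right) 24 + \frac{584 + 1228}{1244 - 780}} + \left(-3 + \left(33 + 9\right)\right)\right) \left(-4904 - 1392\right) = \left(\sqrt{-432 + \frac{1812}{464}} + \left(-3 + 42\right)\right) \left(-6296\right) = \left(\sqrt{-432 + 1812 \cdot \frac{1}{464}} + 39\right) \left(-6296\right) = \left(\sqrt{-432 + \frac{453}{116}} + 39\right) \left(-6296\right) = \left(\sqrt{- \frac{49659}{116}} + 39\right) \left(-6296\right) = \left(\frac{i \sqrt{1440111}}{58} + 39\right) \left(-6296\right) = \left(39 + \frac{i \sqrt{1440111}}{58}\right) \left(-6296\right) = -245544 - \frac{3148 i \sqrt{1440111}}{29}$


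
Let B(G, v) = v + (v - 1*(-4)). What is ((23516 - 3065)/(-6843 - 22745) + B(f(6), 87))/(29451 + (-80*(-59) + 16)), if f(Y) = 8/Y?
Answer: 5246213/1011524956 ≈ 0.0051864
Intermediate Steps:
B(G, v) = 4 + 2*v (B(G, v) = v + (v + 4) = v + (4 + v) = 4 + 2*v)
((23516 - 3065)/(-6843 - 22745) + B(f(6), 87))/(29451 + (-80*(-59) + 16)) = ((23516 - 3065)/(-6843 - 22745) + (4 + 2*87))/(29451 + (-80*(-59) + 16)) = (20451/(-29588) + (4 + 174))/(29451 + (4720 + 16)) = (20451*(-1/29588) + 178)/(29451 + 4736) = (-20451/29588 + 178)/34187 = (5246213/29588)*(1/34187) = 5246213/1011524956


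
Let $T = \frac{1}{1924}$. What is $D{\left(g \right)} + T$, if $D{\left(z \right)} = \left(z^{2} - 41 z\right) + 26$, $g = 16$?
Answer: $- \frac{719575}{1924} \approx -374.0$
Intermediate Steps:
$T = \frac{1}{1924} \approx 0.00051975$
$D{\left(z \right)} = 26 + z^{2} - 41 z$
$D{\left(g \right)} + T = \left(26 + 16^{2} - 656\right) + \frac{1}{1924} = \left(26 + 256 - 656\right) + \frac{1}{1924} = -374 + \frac{1}{1924} = - \frac{719575}{1924}$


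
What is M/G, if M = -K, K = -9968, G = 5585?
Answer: 9968/5585 ≈ 1.7848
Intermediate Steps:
M = 9968 (M = -1*(-9968) = 9968)
M/G = 9968/5585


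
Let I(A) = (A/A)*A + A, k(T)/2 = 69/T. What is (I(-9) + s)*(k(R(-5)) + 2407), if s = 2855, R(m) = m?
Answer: 33751789/5 ≈ 6.7504e+6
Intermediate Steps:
k(T) = 138/T (k(T) = 2*(69/T) = 138/T)
I(A) = 2*A (I(A) = 1*A + A = A + A = 2*A)
(I(-9) + s)*(k(R(-5)) + 2407) = (2*(-9) + 2855)*(138/(-5) + 2407) = (-18 + 2855)*(138*(-1/5) + 2407) = 2837*(-138/5 + 2407) = 2837*(11897/5) = 33751789/5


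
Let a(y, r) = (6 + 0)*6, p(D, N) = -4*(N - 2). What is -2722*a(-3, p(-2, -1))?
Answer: -97992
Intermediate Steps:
p(D, N) = 8 - 4*N (p(D, N) = -4*(-2 + N) = 8 - 4*N)
a(y, r) = 36 (a(y, r) = 6*6 = 36)
-2722*a(-3, p(-2, -1)) = -2722*36 = -97992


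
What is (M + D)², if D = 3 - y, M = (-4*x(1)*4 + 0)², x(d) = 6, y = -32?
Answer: 85581001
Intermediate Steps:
M = 9216 (M = (-4*6*4 + 0)² = (-24*4 + 0)² = (-96 + 0)² = (-96)² = 9216)
D = 35 (D = 3 - 1*(-32) = 3 + 32 = 35)
(M + D)² = (9216 + 35)² = 9251² = 85581001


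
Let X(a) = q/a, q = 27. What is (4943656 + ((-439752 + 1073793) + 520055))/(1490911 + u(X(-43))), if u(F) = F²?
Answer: 1409342931/344586896 ≈ 4.0900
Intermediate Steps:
X(a) = 27/a
(4943656 + ((-439752 + 1073793) + 520055))/(1490911 + u(X(-43))) = (4943656 + ((-439752 + 1073793) + 520055))/(1490911 + (27/(-43))²) = (4943656 + (634041 + 520055))/(1490911 + (27*(-1/43))²) = (4943656 + 1154096)/(1490911 + (-27/43)²) = 6097752/(1490911 + 729/1849) = 6097752/(2756695168/1849) = 6097752*(1849/2756695168) = 1409342931/344586896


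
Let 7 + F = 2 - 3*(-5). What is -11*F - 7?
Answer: -117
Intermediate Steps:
F = 10 (F = -7 + (2 - 3*(-5)) = -7 + (2 + 15) = -7 + 17 = 10)
-11*F - 7 = -11*10 - 7 = -110 - 7 = -117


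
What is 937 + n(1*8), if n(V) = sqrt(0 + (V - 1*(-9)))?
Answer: 937 + sqrt(17) ≈ 941.12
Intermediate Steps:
n(V) = sqrt(9 + V) (n(V) = sqrt(0 + (V + 9)) = sqrt(0 + (9 + V)) = sqrt(9 + V))
937 + n(1*8) = 937 + sqrt(9 + 1*8) = 937 + sqrt(9 + 8) = 937 + sqrt(17)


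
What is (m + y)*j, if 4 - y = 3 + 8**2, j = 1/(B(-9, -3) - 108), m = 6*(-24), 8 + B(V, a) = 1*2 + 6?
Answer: 23/12 ≈ 1.9167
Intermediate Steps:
B(V, a) = 0 (B(V, a) = -8 + (1*2 + 6) = -8 + (2 + 6) = -8 + 8 = 0)
m = -144
j = -1/108 (j = 1/(0 - 108) = 1/(-108) = -1/108 ≈ -0.0092593)
y = -63 (y = 4 - (3 + 8**2) = 4 - (3 + 64) = 4 - 1*67 = 4 - 67 = -63)
(m + y)*j = (-144 - 63)*(-1/108) = -207*(-1/108) = 23/12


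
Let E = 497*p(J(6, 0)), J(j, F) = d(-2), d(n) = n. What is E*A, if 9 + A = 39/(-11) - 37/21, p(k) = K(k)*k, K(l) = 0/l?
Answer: 0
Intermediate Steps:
K(l) = 0
J(j, F) = -2
p(k) = 0 (p(k) = 0*k = 0)
A = -3305/231 (A = -9 + (39/(-11) - 37/21) = -9 + (39*(-1/11) - 37*1/21) = -9 + (-39/11 - 37/21) = -9 - 1226/231 = -3305/231 ≈ -14.307)
E = 0 (E = 497*0 = 0)
E*A = 0*(-3305/231) = 0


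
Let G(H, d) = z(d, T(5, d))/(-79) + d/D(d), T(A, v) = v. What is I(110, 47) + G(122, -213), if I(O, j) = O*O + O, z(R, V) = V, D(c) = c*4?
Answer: 3859291/316 ≈ 12213.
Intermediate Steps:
D(c) = 4*c
G(H, d) = ¼ - d/79 (G(H, d) = d/(-79) + d/((4*d)) = d*(-1/79) + d*(1/(4*d)) = -d/79 + ¼ = ¼ - d/79)
I(O, j) = O + O² (I(O, j) = O² + O = O + O²)
I(110, 47) + G(122, -213) = 110*(1 + 110) + (¼ - 1/79*(-213)) = 110*111 + (¼ + 213/79) = 12210 + 931/316 = 3859291/316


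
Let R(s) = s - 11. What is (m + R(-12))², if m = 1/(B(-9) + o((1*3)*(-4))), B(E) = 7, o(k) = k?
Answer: 13456/25 ≈ 538.24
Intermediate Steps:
R(s) = -11 + s
m = -⅕ (m = 1/(7 + (1*3)*(-4)) = 1/(7 + 3*(-4)) = 1/(7 - 12) = 1/(-5) = -⅕ ≈ -0.20000)
(m + R(-12))² = (-⅕ + (-11 - 12))² = (-⅕ - 23)² = (-116/5)² = 13456/25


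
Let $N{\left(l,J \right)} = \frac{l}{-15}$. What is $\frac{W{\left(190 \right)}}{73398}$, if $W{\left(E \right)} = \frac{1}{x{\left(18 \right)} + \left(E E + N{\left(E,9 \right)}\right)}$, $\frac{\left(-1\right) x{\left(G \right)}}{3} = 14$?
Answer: $\frac{1}{2645655376} \approx 3.7798 \cdot 10^{-10}$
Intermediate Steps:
$N{\left(l,J \right)} = - \frac{l}{15}$ ($N{\left(l,J \right)} = l \left(- \frac{1}{15}\right) = - \frac{l}{15}$)
$x{\left(G \right)} = -42$ ($x{\left(G \right)} = \left(-3\right) 14 = -42$)
$W{\left(E \right)} = \frac{1}{-42 + E^{2} - \frac{E}{15}}$ ($W{\left(E \right)} = \frac{1}{-42 - \left(\frac{E}{15} - E E\right)} = \frac{1}{-42 + \left(E^{2} - \frac{E}{15}\right)} = \frac{1}{-42 + E^{2} - \frac{E}{15}}$)
$\frac{W{\left(190 \right)}}{73398} = \frac{15 \frac{1}{-630 - 190 + 15 \cdot 190^{2}}}{73398} = \frac{15}{-630 - 190 + 15 \cdot 36100} \cdot \frac{1}{73398} = \frac{15}{-630 - 190 + 541500} \cdot \frac{1}{73398} = \frac{15}{540680} \cdot \frac{1}{73398} = 15 \cdot \frac{1}{540680} \cdot \frac{1}{73398} = \frac{3}{108136} \cdot \frac{1}{73398} = \frac{1}{2645655376}$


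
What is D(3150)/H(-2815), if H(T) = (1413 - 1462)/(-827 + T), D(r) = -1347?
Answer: -4905774/49 ≈ -1.0012e+5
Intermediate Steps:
H(T) = -49/(-827 + T)
D(3150)/H(-2815) = -1347/((-49/(-827 - 2815))) = -1347/((-49/(-3642))) = -1347/((-49*(-1/3642))) = -1347/49/3642 = -1347*3642/49 = -4905774/49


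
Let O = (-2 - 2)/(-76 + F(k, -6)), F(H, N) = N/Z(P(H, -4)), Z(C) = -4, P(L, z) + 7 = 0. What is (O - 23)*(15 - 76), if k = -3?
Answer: 208559/149 ≈ 1399.7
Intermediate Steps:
P(L, z) = -7 (P(L, z) = -7 + 0 = -7)
F(H, N) = -N/4 (F(H, N) = N/(-4) = N*(-¼) = -N/4)
O = 8/149 (O = (-2 - 2)/(-76 - ¼*(-6)) = -4/(-76 + 3/2) = -4/(-149/2) = -4*(-2/149) = 8/149 ≈ 0.053691)
(O - 23)*(15 - 76) = (8/149 - 23)*(15 - 76) = -3419/149*(-61) = 208559/149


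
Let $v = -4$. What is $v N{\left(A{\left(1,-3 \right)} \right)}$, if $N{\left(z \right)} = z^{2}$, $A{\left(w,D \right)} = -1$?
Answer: $-4$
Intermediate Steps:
$v N{\left(A{\left(1,-3 \right)} \right)} = - 4 \left(-1\right)^{2} = \left(-4\right) 1 = -4$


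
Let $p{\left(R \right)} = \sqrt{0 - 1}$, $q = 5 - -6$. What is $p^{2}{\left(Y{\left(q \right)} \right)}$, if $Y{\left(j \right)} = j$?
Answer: $-1$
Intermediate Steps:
$q = 11$ ($q = 5 + 6 = 11$)
$p{\left(R \right)} = i$ ($p{\left(R \right)} = \sqrt{-1} = i$)
$p^{2}{\left(Y{\left(q \right)} \right)} = i^{2} = -1$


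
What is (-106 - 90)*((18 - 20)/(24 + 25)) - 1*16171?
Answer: -16163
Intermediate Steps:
(-106 - 90)*((18 - 20)/(24 + 25)) - 1*16171 = -(-392)/49 - 16171 = -196*(-2/49) - 16171 = 8 - 16171 = -16163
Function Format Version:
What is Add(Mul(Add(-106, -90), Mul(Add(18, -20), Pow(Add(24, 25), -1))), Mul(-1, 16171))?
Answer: -16163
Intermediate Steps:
Add(Mul(Add(-106, -90), Mul(Add(18, -20), Pow(Add(24, 25), -1))), Mul(-1, 16171)) = Add(Mul(-196, Mul(-2, Pow(49, -1))), -16171) = Add(Mul(-196, Mul(-2, Rational(1, 49))), -16171) = Add(Mul(-196, Rational(-2, 49)), -16171) = Add(8, -16171) = -16163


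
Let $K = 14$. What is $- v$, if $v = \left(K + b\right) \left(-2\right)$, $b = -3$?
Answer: $22$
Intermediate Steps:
$v = -22$ ($v = \left(14 - 3\right) \left(-2\right) = 11 \left(-2\right) = -22$)
$- v = \left(-1\right) \left(-22\right) = 22$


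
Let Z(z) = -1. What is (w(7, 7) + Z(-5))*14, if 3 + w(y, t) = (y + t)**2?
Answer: 2688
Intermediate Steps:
w(y, t) = -3 + (t + y)**2 (w(y, t) = -3 + (y + t)**2 = -3 + (t + y)**2)
(w(7, 7) + Z(-5))*14 = ((-3 + (7 + 7)**2) - 1)*14 = ((-3 + 14**2) - 1)*14 = ((-3 + 196) - 1)*14 = (193 - 1)*14 = 192*14 = 2688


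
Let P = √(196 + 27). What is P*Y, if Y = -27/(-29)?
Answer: 27*√223/29 ≈ 13.903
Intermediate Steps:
P = √223 ≈ 14.933
Y = 27/29 (Y = -27*(-1/29) = 27/29 ≈ 0.93103)
P*Y = √223*(27/29) = 27*√223/29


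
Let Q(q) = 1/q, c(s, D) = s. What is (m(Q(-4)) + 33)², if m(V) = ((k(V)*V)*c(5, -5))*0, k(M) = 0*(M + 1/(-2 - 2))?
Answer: 1089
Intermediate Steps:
k(M) = 0 (k(M) = 0*(M + 1/(-4)) = 0*(M - ¼) = 0*(-¼ + M) = 0)
m(V) = 0 (m(V) = ((0*V)*5)*0 = (0*5)*0 = 0*0 = 0)
(m(Q(-4)) + 33)² = (0 + 33)² = 33² = 1089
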